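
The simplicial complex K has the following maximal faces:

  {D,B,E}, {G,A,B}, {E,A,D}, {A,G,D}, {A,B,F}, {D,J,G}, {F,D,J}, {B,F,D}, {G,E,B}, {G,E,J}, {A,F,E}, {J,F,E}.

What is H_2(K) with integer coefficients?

H_2 ≅ 0.

Fix the vertex order A < B < D < E < F < G < J and write every simplex with vertices in increasing order. Then dim K = 2 and the simplices of K are:

  0-simplices (7): A, B, D, E, F, G, J
  1-simplices (18): AB, AD, AE, AF, AG, BD, BE, BF, BG, DE, DF, DG, DJ, EF, EG, EJ, FJ, GJ
  2-simplices (12): ABF, ABG, ADE, ADG, AEF, BDE, BDF, BEG, DFJ, DGJ, EFJ, EGJ

giving chain groups C_0 ≅ Z^7, C_1 ≅ Z^18, C_2 ≅ Z^12.

∂_1: C_1 → C_0 is given by ∂[p,q] = [q] − [p]. For instance
  ∂AG = G − A.
The resulting 7×18 matrix has rank 6, and its Smith normal form has invariant factors (1,1,1,1,1,1).

∂_2: C_2 → C_1 sends each 2-simplex [p,q,r] to [q,r] − [p,r] + [p,q]. For instance
  ∂ADG = DG − AG + AD,
  ∂DGJ = GJ − DJ + DG.
The resulting 18×12 matrix has rank 12, and its Smith normal form has invariant factors (1,1,1,1,1,1,1,1,1,1,1,2).

Computing H_k = (kernel of ∂_k) / (image of ∂_{k+1}):

  H_2: rank ker ∂_2 − rank ∂_3 = (12 − 12) − 0 = 0, and there is no ∂_3, so H_2 = 0.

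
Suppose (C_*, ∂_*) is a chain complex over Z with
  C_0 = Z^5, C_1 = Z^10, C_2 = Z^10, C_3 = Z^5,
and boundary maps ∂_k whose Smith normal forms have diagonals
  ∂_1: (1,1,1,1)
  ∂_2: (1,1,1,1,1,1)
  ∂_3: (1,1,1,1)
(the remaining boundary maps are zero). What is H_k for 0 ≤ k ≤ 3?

H_0 ≅ Z,  H_1 = 0,  H_2 = 0,  H_3 ≅ Z.

H_0: b_0 = 5 − 0 − 4 = 1; torsion from ∂_1 factors > 1: none. So H_0 ≅ Z.
H_1: b_1 = 10 − 4 − 6 = 0; torsion from ∂_2 factors > 1: none. So H_1 ≅ 0.
H_2: b_2 = 10 − 6 − 4 = 0; torsion from ∂_3 factors > 1: none. So H_2 ≅ 0.
H_3: b_3 = 5 − 4 − 0 = 1; torsion from ∂_4 factors > 1: none. So H_3 ≅ Z.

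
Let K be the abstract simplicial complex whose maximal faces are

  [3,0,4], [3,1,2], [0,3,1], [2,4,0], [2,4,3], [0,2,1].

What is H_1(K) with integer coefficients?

H_1 = 0.

K has 5 vertices, 9 edges, 6 triangles.
rank ∂_1 = 4, rank ∂_2 = 5 ⇒ b_1 = 9 − 4 − 5 = 0; all invariant factors of ∂_2 are 1 so no torsion. So H_1 ≅ 0.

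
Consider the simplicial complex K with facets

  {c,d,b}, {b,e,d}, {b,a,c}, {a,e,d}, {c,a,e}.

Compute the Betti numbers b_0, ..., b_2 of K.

Take the total order a < b < c < d < e on the vertex set. Then K (dimension 2) consists of the simplices:

  0-simplices (5): a, b, c, d, e
  1-simplices (10): ab, ac, ad, ae, bc, bd, be, cd, ce, de
  2-simplices (5): abc, ace, ade, bcd, bde

Hence C_0 ≅ Z^5, C_1 ≅ Z^10, C_2 ≅ Z^5.

Boundary ∂_1: C_1 → C_0 is given by ∂[p,q] = [q] − [p]. For instance
  ∂bd = d − b.
As a 5×10 matrix over Z this has rank 4, with invariant factors (1,1,1,1).

The boundary map ∂_2: C_2 → C_1 sends each 2-simplex [p,q,r] to [q,r] − [p,r] + [p,q]. For instance
  ∂abc = bc − ac + ab,
  ∂ade = de − ae + ad.
As a 10×5 matrix over Z this has rank 5, with invariant factors (1,1,1,1,1).

Reading off H_k = ker ∂_k / im ∂_{k+1}:

  H_0: rank C_0 − rank ∂_1 = 5 − 4 = 1, and the invariant factors of ∂_1 are all 1, so H_0 = Z.
  H_1: rank ker ∂_1 − rank ∂_2 = (10 − 4) − 5 = 1, and the invariant factors of ∂_2 are all 1, so H_1 = Z.
  H_2: rank ker ∂_2 − rank ∂_3 = (5 − 5) − 0 = 0, and there is no ∂_3, so H_2 = 0.

As a check, the Euler characteristic is 5 − 10 + 5 = 0, which agrees with 1 − 1 + 0 = 0.
(K is a triangulation of the Möbius band.)

Hence the Betti numbers are b_0 = 1, b_1 = 1, b_2 = 0.

b_0 = 1, b_1 = 1, b_2 = 0.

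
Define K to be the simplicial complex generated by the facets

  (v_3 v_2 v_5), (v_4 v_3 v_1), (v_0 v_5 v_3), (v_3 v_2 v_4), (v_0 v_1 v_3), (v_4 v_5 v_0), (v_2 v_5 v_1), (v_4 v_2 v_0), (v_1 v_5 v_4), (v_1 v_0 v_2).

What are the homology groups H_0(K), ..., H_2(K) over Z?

H_0 ≅ Z,  H_1 ≅ Z/2,  H_2 = 0.

We work with the vertex ordering v_0 < v_1 < v_2 < v_3 < v_4 < v_5. The simplices of K, each written with vertices in increasing order, are:

  0-simplices (6): [v_0], [v_1], [v_2], [v_3], [v_4], [v_5]
  1-simplices (15): (15 of them)
  2-simplices (10): [v_0,v_1,v_2], [v_0,v_1,v_3], [v_0,v_2,v_4], [v_0,v_3,v_5], [v_0,v_4,v_5], [v_1,v_2,v_5], [v_1,v_3,v_4], [v_1,v_4,v_5], [v_2,v_3,v_4], [v_2,v_3,v_5]

so the chain groups are C_0 ≅ Z^6, C_1 ≅ Z^15, C_2 ≅ Z^10.

Boundary ∂_1: C_1 → C_0 sends each edge [p,q] (with p < q) to q − p.
This gives a 6×15 integer matrix of rank 5; reducing to Smith normal form yields diagonal entries (1,1,1,1,1).

∂_2: C_2 → C_1 maps a triangle to the signed sum of its edges. For instance
  ∂[v_1,v_3,v_4] = [v_3,v_4] − [v_1,v_4] + [v_1,v_3],
  ∂[v_1,v_2,v_5] = [v_2,v_5] − [v_1,v_5] + [v_1,v_2].
The resulting 15×10 matrix has rank 10, and its Smith normal form has invariant factors (1,1,1,1,1,1,1,1,1,2).

Reading off H_k = ker ∂_k / im ∂_{k+1}:

  H_0: rank C_0 − rank ∂_1 = 6 − 5 = 1, and the invariant factors of ∂_1 are all 1, so H_0 = Z.
  H_1: rank ker ∂_1 − rank ∂_2 = (15 − 5) − 10 = 0, and ∂_2 has invariant factor 2 > 1, so H_1 = Z/2.
  H_2: rank ker ∂_2 − rank ∂_3 = (10 − 10) − 0 = 0, and there is no ∂_3, so H_2 = 0.

(K is a triangulation of the real projective plane RP^2.)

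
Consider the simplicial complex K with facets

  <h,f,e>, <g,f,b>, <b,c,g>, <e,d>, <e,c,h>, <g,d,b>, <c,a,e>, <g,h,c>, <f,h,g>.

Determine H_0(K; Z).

H_0 ≅ Z.

K has 8 vertices, 16 edges, 8 triangles.
rank ∂_0 = 0, rank ∂_1 = 7 ⇒ b_0 = 8 − 0 − 7 = 1; all invariant factors of ∂_1 are 1 so no torsion. So H_0 = Z.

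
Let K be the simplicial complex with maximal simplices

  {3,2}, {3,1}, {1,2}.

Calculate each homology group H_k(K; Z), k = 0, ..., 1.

H_0 = Z,  H_1 = Z.

Take the total order 1 < 2 < 3 on the vertex set. Then K (dimension 1) consists of the simplices:

  0-simplices (3): [1], [2], [3]
  1-simplices (3): [1,2], [1,3], [2,3]

Hence C_0 ≅ Z^3, C_1 ≅ Z^3.

The boundary map ∂_1: C_1 → C_0 sends each edge [p,q] (with p < q) to q − p. For instance
  ∂[1,3] = [3] − [1].
This gives a 3×3 integer matrix of rank 2; reducing to Smith normal form yields diagonal entries (1,1).

Reading off H_k = ker ∂_k / im ∂_{k+1}:

  H_0: rank C_0 − rank ∂_1 = 3 − 2 = 1, and the invariant factors of ∂_1 are all 1, so H_0 = Z.
  H_1: rank ker ∂_1 − rank ∂_2 = (3 − 2) − 0 = 1, and there is no ∂_2, so H_1 = Z.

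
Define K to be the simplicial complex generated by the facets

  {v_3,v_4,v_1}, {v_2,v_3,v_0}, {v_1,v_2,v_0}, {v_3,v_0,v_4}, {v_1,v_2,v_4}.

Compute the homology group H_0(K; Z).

Take the total order v_0 < v_1 < v_2 < v_3 < v_4 on the vertex set. Then K (dimension 2) consists of the simplices:

  0-simplices (5): [v_0], [v_1], [v_2], [v_3], [v_4]
  1-simplices (10): [v_0,v_1], [v_0,v_2], [v_0,v_3], [v_0,v_4], [v_1,v_2], [v_1,v_3], [v_1,v_4], [v_2,v_3], [v_2,v_4], [v_3,v_4]
  2-simplices (5): [v_0,v_1,v_2], [v_0,v_2,v_3], [v_0,v_3,v_4], [v_1,v_2,v_4], [v_1,v_3,v_4]

giving chain groups C_0 ≅ Z^5, C_1 ≅ Z^10, C_2 ≅ Z^5.

The boundary map ∂_1: C_1 → C_0 maps an edge to its endpoints' difference, ∂[p,q] = q − p.
The 5×10 boundary matrix has rank 4 and Smith normal form diag(1,1,1,1).

∂_2: C_2 → C_1 maps a triangle to the signed sum of its edges. For instance
  ∂[v_0,v_2,v_3] = [v_2,v_3] − [v_0,v_3] + [v_0,v_2],
  ∂[v_1,v_2,v_4] = [v_2,v_4] − [v_1,v_4] + [v_1,v_2].
This gives a 10×5 integer matrix of rank 5; reducing to Smith normal form yields diagonal entries (1,1,1,1,1).

Computing H_k = (kernel of ∂_k) / (image of ∂_{k+1}):

  H_0: rank C_0 − rank ∂_1 = 5 − 4 = 1, and the invariant factors of ∂_1 are all 1, so H_0 ≅ Z.

(K is a triangulation of the Möbius band.)

H_0 = Z.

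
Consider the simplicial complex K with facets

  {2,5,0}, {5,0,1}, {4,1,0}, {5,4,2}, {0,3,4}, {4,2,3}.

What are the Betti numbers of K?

Order the vertices as 0 < 1 < 2 < 3 < 4 < 5. Listing each simplex with vertices in this order, K has dimension 2 with simplices:

  0-simplices (6): [0], [1], [2], [3], [4], [5]
  1-simplices (12): [0,1], [0,2], [0,3], [0,4], [0,5], [1,4], [1,5], [2,3], [2,4], [2,5], [3,4], [4,5]
  2-simplices (6): [0,1,4], [0,1,5], [0,2,5], [0,3,4], [2,3,4], [2,4,5]

giving chain groups C_0 ≅ Z^6, C_1 ≅ Z^12, C_2 ≅ Z^6.

The boundary map ∂_1: C_1 → C_0 sends each edge [p,q] (with p < q) to q − p.
The 6×12 boundary matrix has rank 5 and Smith normal form diag(1,1,1,1,1).

The boundary map ∂_2: C_2 → C_1 sends each 2-simplex [p,q,r] to [q,r] − [p,r] + [p,q]. For instance
  ∂[2,4,5] = [4,5] − [2,5] + [2,4],
  ∂[0,2,5] = [2,5] − [0,5] + [0,2].
The 12×6 boundary matrix has rank 6 and Smith normal form diag(1,1,1,1,1,1).

Reading off H_k = ker ∂_k / im ∂_{k+1}:

  H_0: rank C_0 − rank ∂_1 = 6 − 5 = 1, and the invariant factors of ∂_1 are all 1, so H_0 = Z.
  H_1: rank ker ∂_1 − rank ∂_2 = (12 − 5) − 6 = 1, and the invariant factors of ∂_2 are all 1, so H_1 = Z.
  H_2: rank ker ∂_2 − rank ∂_3 = (6 − 6) − 0 = 0, and there is no ∂_3, so H_2 = 0.

(K is a triangulation of the cylinder S^1 x I.)

Hence the Betti numbers are b_0 = 1, b_1 = 1, b_2 = 0.

b_0 = 1, b_1 = 1, b_2 = 0.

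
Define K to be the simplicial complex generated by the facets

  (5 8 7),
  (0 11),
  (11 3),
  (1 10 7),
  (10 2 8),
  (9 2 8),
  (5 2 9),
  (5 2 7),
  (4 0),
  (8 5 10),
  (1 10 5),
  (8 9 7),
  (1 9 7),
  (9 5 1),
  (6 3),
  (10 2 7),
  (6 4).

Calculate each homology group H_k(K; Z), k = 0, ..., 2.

H_0 ≅ Z^2,  H_1 ≅ Z ⊕ Z_2,  H_2 = 0.

Fix the vertex order 0 < 1 < 2 < 3 < 4 < 5 < 6 < 7 < 8 < 9 < 10 < 11 and write every simplex with vertices in increasing order. Then dim K = 2 and the simplices of K are:

  0-simplices (12): [0], [1], [2], [3], [4], [5], [6], [7], [8], [9], [10], [11]
  1-simplices (23): (23 of them)
  2-simplices (12): [1,5,9], [1,5,10], [1,7,9], [1,7,10], [2,5,7], [2,5,9], [2,7,10], [2,8,9], [2,8,10], [5,7,8], [5,8,10], [7,8,9]

so the chain groups are C_0 ≅ Z^12, C_1 ≅ Z^23, C_2 ≅ Z^12.

Boundary ∂_1: C_1 → C_0 sends each edge [p,q] (with p < q) to q − p. For instance
  ∂[5,7] = [7] − [5].
As a 12×23 matrix over Z this has rank 10, with invariant factors (1,1,1,1,1,1,1,1,1,1).

The boundary map ∂_2: C_2 → C_1 maps a triangle to the signed sum of its edges. For instance
  ∂[2,5,9] = [5,9] − [2,9] + [2,5],
  ∂[7,8,9] = [8,9] − [7,9] + [7,8].
The resulting 23×12 matrix has rank 12, and its Smith normal form has invariant factors (1,1,1,1,1,1,1,1,1,1,1,2).

Now H_k = ker ∂_k / im ∂_{k+1}, so:

  H_0: rank C_0 − rank ∂_1 = 12 − 10 = 2, and the invariant factors of ∂_1 are all 1, so H_0 = Z^2.
  H_1: rank ker ∂_1 − rank ∂_2 = (23 − 10) − 12 = 1, and ∂_2 has invariant factor 2 > 1, so H_1 = Z ⊕ Z_2.
  H_2: rank ker ∂_2 − rank ∂_3 = (12 − 12) − 0 = 0, and there is no ∂_3, so H_2 = 0.

As a check, the Euler characteristic is 12 − 23 + 12 = 1, which agrees with 2 − 1 + 0 = 1.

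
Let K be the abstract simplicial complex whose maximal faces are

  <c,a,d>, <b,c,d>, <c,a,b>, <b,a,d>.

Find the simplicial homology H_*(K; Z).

Order the vertices as a < b < c < d. Listing each simplex with vertices in this order, K has dimension 2 with simplices:

  0-simplices (4): a, b, c, d
  1-simplices (6): ab, ac, ad, bc, bd, cd
  2-simplices (4): abc, abd, acd, bcd

giving chain groups C_0 ≅ Z^4, C_1 ≅ Z^6, C_2 ≅ Z^4.

∂_1: C_1 → C_0 is given by ∂[p,q] = [q] − [p]. For instance
  ∂ab = b − a.
As a 4×6 matrix over Z this has rank 3, with invariant factors (1,1,1).

∂_2: C_2 → C_1 sends each 2-simplex [p,q,r] to [q,r] − [p,r] + [p,q]. For instance
  ∂abd = bd − ad + ab,
  ∂acd = cd − ad + ac.
As a 6×4 matrix over Z this has rank 3, with invariant factors (1,1,1).

Reading off H_k = ker ∂_k / im ∂_{k+1}:

  H_0: rank C_0 − rank ∂_1 = 4 − 3 = 1, and the invariant factors of ∂_1 are all 1, so H_0 ≅ Z.
  H_1: rank ker ∂_1 − rank ∂_2 = (6 − 3) − 3 = 0, and the invariant factors of ∂_2 are all 1, so H_1 ≅ 0.
  H_2: rank ker ∂_2 − rank ∂_3 = (4 − 3) − 0 = 1, and there is no ∂_3, so H_2 ≅ Z.

As a check, the Euler characteristic is 4 − 6 + 4 = 2, which agrees with 1 − 0 + 1 = 2.
(K is a triangulation of the 2-sphere S^2.)

H_0 = Z,  H_1 = 0,  H_2 = Z.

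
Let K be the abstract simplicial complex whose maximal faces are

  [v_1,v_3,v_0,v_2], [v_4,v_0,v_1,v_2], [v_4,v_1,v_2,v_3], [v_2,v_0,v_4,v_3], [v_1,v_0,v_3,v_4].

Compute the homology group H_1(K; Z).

H_1 = 0.

Take the total order v_0 < v_1 < v_2 < v_3 < v_4 on the vertex set. Then K (dimension 3) consists of the simplices:

  0-simplices (5): [v_0], [v_1], [v_2], [v_3], [v_4]
  1-simplices (10): [v_0,v_1], [v_0,v_2], [v_0,v_3], [v_0,v_4], [v_1,v_2], [v_1,v_3], [v_1,v_4], [v_2,v_3], [v_2,v_4], [v_3,v_4]
  2-simplices (10): [v_0,v_1,v_2], [v_0,v_1,v_3], [v_0,v_1,v_4], [v_0,v_2,v_3], [v_0,v_2,v_4], [v_0,v_3,v_4], [v_1,v_2,v_3], [v_1,v_2,v_4], [v_1,v_3,v_4], [v_2,v_3,v_4]
  3-simplices (5): [v_0,v_1,v_2,v_3], [v_0,v_1,v_2,v_4], [v_0,v_1,v_3,v_4], [v_0,v_2,v_3,v_4], [v_1,v_2,v_3,v_4]

so the chain groups are C_0 ≅ Z^5, C_1 ≅ Z^10, C_2 ≅ Z^10, C_3 ≅ Z^5.

Boundary ∂_1: C_1 → C_0 maps an edge to its endpoints' difference, ∂[p,q] = q − p. For instance
  ∂[v_3,v_4] = [v_4] − [v_3].
The 5×10 boundary matrix has rank 4 and Smith normal form diag(1,1,1,1).

∂_2: C_2 → C_1 sends each 2-simplex [p,q,r] to [q,r] − [p,r] + [p,q]. For instance
  ∂[v_1,v_2,v_4] = [v_2,v_4] − [v_1,v_4] + [v_1,v_2],
  ∂[v_0,v_1,v_4] = [v_1,v_4] − [v_0,v_4] + [v_0,v_1].
This gives a 10×10 integer matrix of rank 6; reducing to Smith normal form yields diagonal entries (1,1,1,1,1,1).

∂_3: C_3 → C_2 sends each 3-simplex σ to the alternating sum Σ_i (−1)^i (σ with its i-th vertex removed). For instance
  ∂[v_0,v_1,v_2,v_3] = [v_1,v_2,v_3] − [v_0,v_2,v_3] + [v_0,v_1,v_3] − [v_0,v_1,v_2],
  ∂[v_1,v_2,v_3,v_4] = [v_2,v_3,v_4] − [v_1,v_3,v_4] + [v_1,v_2,v_4] − [v_1,v_2,v_3].
As a 10×5 matrix over Z this has rank 4, with invariant factors (1,1,1,1).

Now H_k = ker ∂_k / im ∂_{k+1}, so:

  H_1: rank ker ∂_1 − rank ∂_2 = (10 − 4) − 6 = 0, and the invariant factors of ∂_2 are all 1, so H_1 = 0.

(K is a triangulation of the 3-sphere S^3.)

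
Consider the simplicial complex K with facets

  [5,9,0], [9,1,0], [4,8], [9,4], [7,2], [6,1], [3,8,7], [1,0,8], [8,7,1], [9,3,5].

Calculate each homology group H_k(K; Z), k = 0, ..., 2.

Order the vertices as 0 < 1 < 2 < 3 < 4 < 5 < 6 < 7 < 8 < 9. Listing each simplex with vertices in this order, K has dimension 2 with simplices:

  0-simplices (10): [0], [1], [2], [3], [4], [5], [6], [7], [8], [9]
  1-simplices (17): [0,1], [0,5], [0,8], [0,9], [1,6], [1,7], [1,8], [1,9], [2,7], [3,5], [3,7], [3,8], [3,9], [4,8], [4,9], [5,9], [7,8]
  2-simplices (6): [0,1,8], [0,1,9], [0,5,9], [1,7,8], [3,5,9], [3,7,8]

giving chain groups C_0 ≅ Z^10, C_1 ≅ Z^17, C_2 ≅ Z^6.

Boundary ∂_1: C_1 → C_0 sends each edge [p,q] (with p < q) to q − p. For instance
  ∂[4,8] = [8] − [4].
As a 10×17 matrix over Z this has rank 9, with invariant factors (1,1,1,1,1,1,1,1,1).

∂_2: C_2 → C_1 maps a triangle to the signed sum of its edges. For instance
  ∂[1,7,8] = [7,8] − [1,8] + [1,7],
  ∂[3,7,8] = [7,8] − [3,8] + [3,7].
As a 17×6 matrix over Z this has rank 6, with invariant factors (1,1,1,1,1,1).

Now H_k = ker ∂_k / im ∂_{k+1}, so:

  H_0: rank C_0 − rank ∂_1 = 10 − 9 = 1, and the invariant factors of ∂_1 are all 1, so H_0 ≅ Z.
  H_1: rank ker ∂_1 − rank ∂_2 = (17 − 9) − 6 = 2, and the invariant factors of ∂_2 are all 1, so H_1 ≅ Z^2.
  H_2: rank ker ∂_2 − rank ∂_3 = (6 − 6) − 0 = 0, and there is no ∂_3, so H_2 ≅ 0.

H_0 ≅ Z,  H_1 ≅ Z^2,  H_2 = 0.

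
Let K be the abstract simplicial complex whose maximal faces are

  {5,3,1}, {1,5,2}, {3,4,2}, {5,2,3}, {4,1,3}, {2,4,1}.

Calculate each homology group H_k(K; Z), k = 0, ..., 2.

Fix the vertex order 1 < 2 < 3 < 4 < 5 and write every simplex with vertices in increasing order. Then dim K = 2 and the simplices of K are:

  0-simplices (5): [1], [2], [3], [4], [5]
  1-simplices (9): [1,2], [1,3], [1,4], [1,5], [2,3], [2,4], [2,5], [3,4], [3,5]
  2-simplices (6): [1,2,4], [1,2,5], [1,3,4], [1,3,5], [2,3,4], [2,3,5]

Hence C_0 ≅ Z^5, C_1 ≅ Z^9, C_2 ≅ Z^6.

Boundary ∂_1: C_1 → C_0 maps an edge to its endpoints' difference, ∂[p,q] = q − p.
The resulting 5×9 matrix has rank 4, and its Smith normal form has invariant factors (1,1,1,1).

The boundary map ∂_2: C_2 → C_1 maps a triangle to the signed sum of its edges. For instance
  ∂[1,2,4] = [2,4] − [1,4] + [1,2],
  ∂[1,3,5] = [3,5] − [1,5] + [1,3].
The 9×6 boundary matrix has rank 5 and Smith normal form diag(1,1,1,1,1).

Computing H_k = (kernel of ∂_k) / (image of ∂_{k+1}):

  H_0: rank C_0 − rank ∂_1 = 5 − 4 = 1, and the invariant factors of ∂_1 are all 1, so H_0 ≅ Z.
  H_1: rank ker ∂_1 − rank ∂_2 = (9 − 4) − 5 = 0, and the invariant factors of ∂_2 are all 1, so H_1 ≅ 0.
  H_2: rank ker ∂_2 − rank ∂_3 = (6 − 5) − 0 = 1, and there is no ∂_3, so H_2 ≅ Z.

As a check, the Euler characteristic is 5 − 9 + 6 = 2, which agrees with 1 − 0 + 1 = 2.

H_0 ≅ Z,  H_1 = 0,  H_2 ≅ Z.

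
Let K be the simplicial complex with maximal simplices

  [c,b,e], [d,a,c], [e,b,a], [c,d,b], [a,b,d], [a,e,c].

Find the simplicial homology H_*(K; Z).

H_0 = Z,  H_1 = 0,  H_2 = Z.

Take the total order a < b < c < d < e on the vertex set. Then K (dimension 2) consists of the simplices:

  0-simplices (5): a, b, c, d, e
  1-simplices (9): ab, ac, ad, ae, bc, bd, be, cd, ce
  2-simplices (6): abd, abe, acd, ace, bcd, bce

so the chain groups are C_0 ≅ Z^5, C_1 ≅ Z^9, C_2 ≅ Z^6.

The boundary map ∂_1: C_1 → C_0 maps an edge to its endpoints' difference, ∂[p,q] = q − p. For instance
  ∂be = e − b.
As a 5×9 matrix over Z this has rank 4, with invariant factors (1,1,1,1).

Boundary ∂_2: C_2 → C_1 maps a triangle to the signed sum of its edges. For instance
  ∂bce = ce − be + bc,
  ∂bcd = cd − bd + bc.
This gives a 9×6 integer matrix of rank 5; reducing to Smith normal form yields diagonal entries (1,1,1,1,1).

Computing H_k = (kernel of ∂_k) / (image of ∂_{k+1}):

  H_0: rank C_0 − rank ∂_1 = 5 − 4 = 1, and the invariant factors of ∂_1 are all 1, so H_0 = Z.
  H_1: rank ker ∂_1 − rank ∂_2 = (9 − 4) − 5 = 0, and the invariant factors of ∂_2 are all 1, so H_1 = 0.
  H_2: rank ker ∂_2 − rank ∂_3 = (6 − 5) − 0 = 1, and there is no ∂_3, so H_2 = Z.

As a check, the Euler characteristic is 5 − 9 + 6 = 2, which agrees with 1 − 0 + 1 = 2.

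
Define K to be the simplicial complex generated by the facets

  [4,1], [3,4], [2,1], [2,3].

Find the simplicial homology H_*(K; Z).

H_0 = Z,  H_1 = Z.

We work with the vertex ordering 1 < 2 < 3 < 4. The simplices of K, each written with vertices in increasing order, are:

  0-simplices (4): [1], [2], [3], [4]
  1-simplices (4): [1,2], [1,4], [2,3], [3,4]

so the chain groups are C_0 ≅ Z^4, C_1 ≅ Z^4.

Boundary ∂_1: C_1 → C_0 is given by ∂[p,q] = [q] − [p]. For instance
  ∂[1,2] = [2] − [1].
This gives a 4×4 integer matrix of rank 3; reducing to Smith normal form yields diagonal entries (1,1,1).

From H_k ≅ ker(∂_k) / im(∂_{k+1}) we obtain:

  H_0: rank C_0 − rank ∂_1 = 4 − 3 = 1, and the invariant factors of ∂_1 are all 1, so H_0 ≅ Z.
  H_1: rank ker ∂_1 − rank ∂_2 = (4 − 3) − 0 = 1, and there is no ∂_2, so H_1 ≅ Z.

As a check, the Euler characteristic is 4 − 4 = 0, which agrees with 1 − 1 = 0.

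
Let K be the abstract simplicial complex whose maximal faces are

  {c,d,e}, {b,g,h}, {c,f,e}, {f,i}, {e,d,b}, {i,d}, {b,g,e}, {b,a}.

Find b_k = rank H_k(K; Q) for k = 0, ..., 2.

b_0 = 1, b_1 = 1, b_2 = 0.

Order the vertices as a < b < c < d < e < f < g < h < i. Listing each simplex with vertices in this order, K has dimension 2 with simplices:

  0-simplices (9): a, b, c, d, e, f, g, h, i
  1-simplices (14): ab, bd, be, bg, bh, cd, ce, cf, de, di, ef, eg, fi, gh
  2-simplices (5): bde, beg, bgh, cde, cef

giving chain groups C_0 ≅ Z^9, C_1 ≅ Z^14, C_2 ≅ Z^5.

Boundary ∂_1: C_1 → C_0 is given by ∂[p,q] = [q] − [p].
The 9×14 boundary matrix has rank 8 and Smith normal form diag(1,1,1,1,1,1,1,1).

Boundary ∂_2: C_2 → C_1 maps a triangle to the signed sum of its edges. For instance
  ∂cef = ef − cf + ce,
  ∂beg = eg − bg + be.
The resulting 14×5 matrix has rank 5, and its Smith normal form has invariant factors (1,1,1,1,1).

Reading off H_k = ker ∂_k / im ∂_{k+1}:

  H_0: rank C_0 − rank ∂_1 = 9 − 8 = 1, and the invariant factors of ∂_1 are all 1, so H_0 = Z.
  H_1: rank ker ∂_1 − rank ∂_2 = (14 − 8) − 5 = 1, and the invariant factors of ∂_2 are all 1, so H_1 = Z.
  H_2: rank ker ∂_2 − rank ∂_3 = (5 − 5) − 0 = 0, and there is no ∂_3, so H_2 = 0.

As a check, the Euler characteristic is 9 − 14 + 5 = 0, which agrees with 1 − 1 + 0 = 0.

Hence the Betti numbers are b_0 = 1, b_1 = 1, b_2 = 0.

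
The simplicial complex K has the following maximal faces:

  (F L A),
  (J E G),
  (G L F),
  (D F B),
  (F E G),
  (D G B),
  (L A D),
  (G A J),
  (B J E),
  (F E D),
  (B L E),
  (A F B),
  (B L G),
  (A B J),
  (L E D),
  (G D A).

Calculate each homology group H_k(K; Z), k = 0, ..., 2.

Take the total order A < B < D < E < F < G < J < L on the vertex set. Then K (dimension 2) consists of the simplices:

  0-simplices (8): A, B, D, E, F, G, J, L
  1-simplices (24): AB, AD, AF, AG, AJ, AL, BD, BE, BF, BG, BJ, BL, DE, DF, DG, DL, EF, EG, EJ, EL, FG, FL, GJ, GL
  2-simplices (16): ABF, ABJ, ADG, ADL, AFL, AGJ, BDF, BDG, BEJ, BEL, BGL, DEF, DEL, EFG, EGJ, FGL

Hence C_0 ≅ Z^8, C_1 ≅ Z^24, C_2 ≅ Z^16.

The boundary map ∂_1: C_1 → C_0 maps an edge to its endpoints' difference, ∂[p,q] = q − p. For instance
  ∂FG = G − F.
As a 8×24 matrix over Z this has rank 7, with invariant factors (1,1,1,1,1,1,1).

∂_2: C_2 → C_1 maps a triangle to the signed sum of its edges. For instance
  ∂BEL = EL − BL + BE,
  ∂ABF = BF − AF + AB.
The resulting 24×16 matrix has rank 15, and its Smith normal form has invariant factors (1,1,1,1,1,1,1,1,1,1,1,1,1,1,1).

Computing H_k = (kernel of ∂_k) / (image of ∂_{k+1}):

  H_0: rank C_0 − rank ∂_1 = 8 − 7 = 1, and the invariant factors of ∂_1 are all 1, so H_0 = Z.
  H_1: rank ker ∂_1 − rank ∂_2 = (24 − 7) − 15 = 2, and the invariant factors of ∂_2 are all 1, so H_1 = Z^2.
  H_2: rank ker ∂_2 − rank ∂_3 = (16 − 15) − 0 = 1, and there is no ∂_3, so H_2 = Z.

(K is a triangulation of the torus T^2.)

H_0 = Z,  H_1 = Z^2,  H_2 = Z.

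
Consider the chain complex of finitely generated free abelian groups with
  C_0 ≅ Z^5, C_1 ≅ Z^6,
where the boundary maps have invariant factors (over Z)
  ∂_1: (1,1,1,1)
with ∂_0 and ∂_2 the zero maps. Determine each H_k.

H_0 = Z,  H_1 = Z^2.

H_0: b_0 = 5 − 0 − 4 = 1; torsion from ∂_1 factors > 1: none. So H_0 = Z.
H_1: b_1 = 6 − 4 − 0 = 2; torsion from ∂_2 factors > 1: none. So H_1 = Z^2.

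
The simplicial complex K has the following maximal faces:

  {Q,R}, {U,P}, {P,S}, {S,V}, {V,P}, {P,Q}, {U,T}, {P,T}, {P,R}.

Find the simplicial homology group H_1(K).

We work with the vertex ordering P < Q < R < S < T < U < V. The simplices of K, each written with vertices in increasing order, are:

  0-simplices (7): P, Q, R, S, T, U, V
  1-simplices (9): PQ, PR, PS, PT, PU, PV, QR, SV, TU

Hence C_0 ≅ Z^7, C_1 ≅ Z^9.

The boundary map ∂_1: C_1 → C_0 is given by ∂[p,q] = [q] − [p]. For instance
  ∂PQ = Q − P.
As a 7×9 matrix over Z this has rank 6, with invariant factors (1,1,1,1,1,1).

Computing H_k = (kernel of ∂_k) / (image of ∂_{k+1}):

  H_1: rank ker ∂_1 − rank ∂_2 = (9 − 6) − 0 = 3, and there is no ∂_2, so H_1 ≅ Z^3.

H_1 = Z^3.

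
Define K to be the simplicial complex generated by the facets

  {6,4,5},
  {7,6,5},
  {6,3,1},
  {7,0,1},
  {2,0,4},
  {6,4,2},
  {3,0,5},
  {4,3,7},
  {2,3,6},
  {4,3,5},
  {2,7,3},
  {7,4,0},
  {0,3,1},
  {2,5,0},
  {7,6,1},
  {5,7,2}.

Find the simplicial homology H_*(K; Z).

H_0 ≅ Z,  H_1 ≅ Z^2,  H_2 ≅ Z.

K has 8 vertices, 24 edges, 16 triangles.
rank ∂_0 = 0, rank ∂_1 = 7 ⇒ b_0 = 8 − 0 − 7 = 1; all invariant factors of ∂_1 are 1 so no torsion. So H_0 = Z.
rank ∂_1 = 7, rank ∂_2 = 15 ⇒ b_1 = 24 − 7 − 15 = 2; all invariant factors of ∂_2 are 1 so no torsion. So H_1 = Z^2.
rank ∂_2 = 15, rank ∂_3 = 0 ⇒ b_2 = 16 − 15 − 0 = 1. So H_2 = Z.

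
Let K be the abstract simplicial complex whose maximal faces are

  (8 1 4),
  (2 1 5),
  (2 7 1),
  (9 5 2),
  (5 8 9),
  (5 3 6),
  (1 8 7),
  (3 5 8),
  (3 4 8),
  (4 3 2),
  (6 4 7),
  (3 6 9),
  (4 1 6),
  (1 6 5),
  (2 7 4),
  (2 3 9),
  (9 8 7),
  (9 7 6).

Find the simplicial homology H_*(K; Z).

H_0 ≅ Z,  H_1 ≅ Z × Z/2,  H_2 = 0.

K has 9 vertices, 27 edges, 18 triangles.
rank ∂_0 = 0, rank ∂_1 = 8 ⇒ b_0 = 9 − 0 − 8 = 1; all invariant factors of ∂_1 are 1 so no torsion. So H_0 ≅ Z.
rank ∂_1 = 8, rank ∂_2 = 18 ⇒ b_1 = 27 − 8 − 18 = 1; ∂_2 has invariant factor(s) [2] giving torsion. So H_1 ≅ Z × Z/2.
rank ∂_2 = 18, rank ∂_3 = 0 ⇒ b_2 = 18 − 18 − 0 = 0. So H_2 ≅ 0.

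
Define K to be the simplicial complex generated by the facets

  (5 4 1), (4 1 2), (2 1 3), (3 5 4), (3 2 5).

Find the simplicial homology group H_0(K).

H_0 ≅ Z.

K has 5 vertices, 10 edges, 5 triangles.
rank ∂_0 = 0, rank ∂_1 = 4 ⇒ b_0 = 5 − 0 − 4 = 1; all invariant factors of ∂_1 are 1 so no torsion. So H_0 = Z.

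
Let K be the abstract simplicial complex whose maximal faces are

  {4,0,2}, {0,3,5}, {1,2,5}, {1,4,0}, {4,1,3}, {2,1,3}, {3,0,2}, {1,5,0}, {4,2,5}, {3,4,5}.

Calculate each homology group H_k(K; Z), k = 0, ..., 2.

We work with the vertex ordering 0 < 1 < 2 < 3 < 4 < 5. The simplices of K, each written with vertices in increasing order, are:

  0-simplices (6): [0], [1], [2], [3], [4], [5]
  1-simplices (15): [0,1], [0,2], [0,3], [0,4], [0,5], [1,2], [1,3], [1,4], [1,5], [2,3], [2,4], [2,5], [3,4], [3,5], [4,5]
  2-simplices (10): [0,1,4], [0,1,5], [0,2,3], [0,2,4], [0,3,5], [1,2,3], [1,2,5], [1,3,4], [2,4,5], [3,4,5]

so the chain groups are C_0 ≅ Z^6, C_1 ≅ Z^15, C_2 ≅ Z^10.

The boundary map ∂_1: C_1 → C_0 is given by ∂[p,q] = [q] − [p].
The 6×15 boundary matrix has rank 5 and Smith normal form diag(1,1,1,1,1).

Boundary ∂_2: C_2 → C_1 acts by ∂[p,q,r] = [q,r] − [p,r] + [p,q]. For instance
  ∂[2,4,5] = [4,5] − [2,5] + [2,4],
  ∂[3,4,5] = [4,5] − [3,5] + [3,4].
The resulting 15×10 matrix has rank 10, and its Smith normal form has invariant factors (1,1,1,1,1,1,1,1,1,2).

Reading off H_k = ker ∂_k / im ∂_{k+1}:

  H_0: rank C_0 − rank ∂_1 = 6 − 5 = 1, and the invariant factors of ∂_1 are all 1, so H_0 = Z.
  H_1: rank ker ∂_1 − rank ∂_2 = (15 − 5) − 10 = 0, and ∂_2 has invariant factor 2 > 1, so H_1 = Z/2.
  H_2: rank ker ∂_2 − rank ∂_3 = (10 − 10) − 0 = 0, and there is no ∂_3, so H_2 = 0.

H_0 = Z,  H_1 = Z/2,  H_2 = 0.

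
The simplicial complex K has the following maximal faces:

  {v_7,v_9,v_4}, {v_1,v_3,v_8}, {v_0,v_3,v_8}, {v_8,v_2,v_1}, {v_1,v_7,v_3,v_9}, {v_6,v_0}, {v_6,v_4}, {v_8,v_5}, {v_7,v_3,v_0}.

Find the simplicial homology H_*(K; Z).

H_0 = Z,  H_1 = Z,  H_2 = 0,  H_3 = 0.

K has 10 vertices, 18 edges, 9 triangles, 1 3-simplex.
rank ∂_0 = 0, rank ∂_1 = 9 ⇒ b_0 = 10 − 0 − 9 = 1; all invariant factors of ∂_1 are 1 so no torsion. So H_0 = Z.
rank ∂_1 = 9, rank ∂_2 = 8 ⇒ b_1 = 18 − 9 − 8 = 1; all invariant factors of ∂_2 are 1 so no torsion. So H_1 = Z.
rank ∂_2 = 8, rank ∂_3 = 1 ⇒ b_2 = 9 − 8 − 1 = 0; all invariant factors of ∂_3 are 1 so no torsion. So H_2 = 0.
rank ∂_3 = 1, rank ∂_4 = 0 ⇒ b_3 = 1 − 1 − 0 = 0. So H_3 = 0.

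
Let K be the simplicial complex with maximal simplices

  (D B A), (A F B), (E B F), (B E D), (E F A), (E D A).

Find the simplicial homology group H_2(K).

Fix the vertex order A < B < D < E < F and write every simplex with vertices in increasing order. Then dim K = 2 and the simplices of K are:

  0-simplices (5): A, B, D, E, F
  1-simplices (9): AB, AD, AE, AF, BD, BE, BF, DE, EF
  2-simplices (6): ABD, ABF, ADE, AEF, BDE, BEF

Hence C_0 ≅ Z^5, C_1 ≅ Z^9, C_2 ≅ Z^6.

Boundary ∂_1: C_1 → C_0 is given by ∂[p,q] = [q] − [p]. For instance
  ∂AE = E − A.
The resulting 5×9 matrix has rank 4, and its Smith normal form has invariant factors (1,1,1,1).

The boundary map ∂_2: C_2 → C_1 sends each 2-simplex [p,q,r] to [q,r] − [p,r] + [p,q]. For instance
  ∂BEF = EF − BF + BE,
  ∂ADE = DE − AE + AD.
The resulting 9×6 matrix has rank 5, and its Smith normal form has invariant factors (1,1,1,1,1).

From H_k ≅ ker(∂_k) / im(∂_{k+1}) we obtain:

  H_2: rank ker ∂_2 − rank ∂_3 = (6 − 5) − 0 = 1, and there is no ∂_3, so H_2 = Z.

H_2 = Z.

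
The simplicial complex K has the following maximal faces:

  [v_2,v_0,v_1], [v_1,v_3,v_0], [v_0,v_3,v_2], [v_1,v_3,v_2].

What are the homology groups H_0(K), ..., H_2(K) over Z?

H_0 = Z,  H_1 = 0,  H_2 = Z.

Order the vertices as v_0 < v_1 < v_2 < v_3. Listing each simplex with vertices in this order, K has dimension 2 with simplices:

  0-simplices (4): [v_0], [v_1], [v_2], [v_3]
  1-simplices (6): [v_0,v_1], [v_0,v_2], [v_0,v_3], [v_1,v_2], [v_1,v_3], [v_2,v_3]
  2-simplices (4): [v_0,v_1,v_2], [v_0,v_1,v_3], [v_0,v_2,v_3], [v_1,v_2,v_3]

Hence C_0 ≅ Z^4, C_1 ≅ Z^6, C_2 ≅ Z^4.

The boundary map ∂_1: C_1 → C_0 sends each edge [p,q] (with p < q) to q − p. For instance
  ∂[v_1,v_2] = [v_2] − [v_1].
This gives a 4×6 integer matrix of rank 3; reducing to Smith normal form yields diagonal entries (1,1,1).

∂_2: C_2 → C_1 acts by ∂[p,q,r] = [q,r] − [p,r] + [p,q]. For instance
  ∂[v_0,v_1,v_2] = [v_1,v_2] − [v_0,v_2] + [v_0,v_1],
  ∂[v_1,v_2,v_3] = [v_2,v_3] − [v_1,v_3] + [v_1,v_2].
As a 6×4 matrix over Z this has rank 3, with invariant factors (1,1,1).

Reading off H_k = ker ∂_k / im ∂_{k+1}:

  H_0: rank C_0 − rank ∂_1 = 4 − 3 = 1, and the invariant factors of ∂_1 are all 1, so H_0 ≅ Z.
  H_1: rank ker ∂_1 − rank ∂_2 = (6 − 3) − 3 = 0, and the invariant factors of ∂_2 are all 1, so H_1 ≅ 0.
  H_2: rank ker ∂_2 − rank ∂_3 = (4 − 3) − 0 = 1, and there is no ∂_3, so H_2 ≅ Z.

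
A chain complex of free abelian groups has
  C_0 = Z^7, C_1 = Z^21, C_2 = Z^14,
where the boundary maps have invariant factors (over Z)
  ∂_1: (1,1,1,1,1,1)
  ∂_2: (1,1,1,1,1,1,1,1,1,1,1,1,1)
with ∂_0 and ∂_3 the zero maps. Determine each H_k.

H_0 = Z,  H_1 = Z^2,  H_2 = Z.

H_0: b_0 = 7 − 0 − 6 = 1; torsion from ∂_1 factors > 1: none. So H_0 = Z.
H_1: b_1 = 21 − 6 − 13 = 2; torsion from ∂_2 factors > 1: none. So H_1 = Z^2.
H_2: b_2 = 14 − 13 − 0 = 1; torsion from ∂_3 factors > 1: none. So H_2 = Z.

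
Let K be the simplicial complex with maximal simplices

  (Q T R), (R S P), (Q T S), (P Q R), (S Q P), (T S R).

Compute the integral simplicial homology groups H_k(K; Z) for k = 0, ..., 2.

H_0 ≅ Z,  H_1 = 0,  H_2 ≅ Z.

Take the total order P < Q < R < S < T on the vertex set. Then K (dimension 2) consists of the simplices:

  0-simplices (5): P, Q, R, S, T
  1-simplices (9): PQ, PR, PS, QR, QS, QT, RS, RT, ST
  2-simplices (6): PQR, PQS, PRS, QRT, QST, RST

Hence C_0 ≅ Z^5, C_1 ≅ Z^9, C_2 ≅ Z^6.

Boundary ∂_1: C_1 → C_0 is given by ∂[p,q] = [q] − [p]. For instance
  ∂PS = S − P.
As a 5×9 matrix over Z this has rank 4, with invariant factors (1,1,1,1).

Boundary ∂_2: C_2 → C_1 sends each 2-simplex [p,q,r] to [q,r] − [p,r] + [p,q]. For instance
  ∂QST = ST − QT + QS,
  ∂PQS = QS − PS + PQ.
The 9×6 boundary matrix has rank 5 and Smith normal form diag(1,1,1,1,1).

Reading off H_k = ker ∂_k / im ∂_{k+1}:

  H_0: rank C_0 − rank ∂_1 = 5 − 4 = 1, and the invariant factors of ∂_1 are all 1, so H_0 = Z.
  H_1: rank ker ∂_1 − rank ∂_2 = (9 − 4) − 5 = 0, and the invariant factors of ∂_2 are all 1, so H_1 = 0.
  H_2: rank ker ∂_2 − rank ∂_3 = (6 − 5) − 0 = 1, and there is no ∂_3, so H_2 = Z.

As a check, the Euler characteristic is 5 − 9 + 6 = 2, which agrees with 1 − 0 + 1 = 2.
(K is a triangulation of the 2-sphere S^2.)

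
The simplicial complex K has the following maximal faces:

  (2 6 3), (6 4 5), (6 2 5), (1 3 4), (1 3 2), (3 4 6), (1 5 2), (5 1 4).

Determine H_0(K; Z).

Fix the vertex order 1 < 2 < 3 < 4 < 5 < 6 and write every simplex with vertices in increasing order. Then dim K = 2 and the simplices of K are:

  0-simplices (6): [1], [2], [3], [4], [5], [6]
  1-simplices (12): [1,2], [1,3], [1,4], [1,5], [2,3], [2,5], [2,6], [3,4], [3,6], [4,5], [4,6], [5,6]
  2-simplices (8): [1,2,3], [1,2,5], [1,3,4], [1,4,5], [2,3,6], [2,5,6], [3,4,6], [4,5,6]

so the chain groups are C_0 ≅ Z^6, C_1 ≅ Z^12, C_2 ≅ Z^8.

∂_1: C_1 → C_0 sends each edge [p,q] (with p < q) to q − p. For instance
  ∂[1,3] = [3] − [1].
This gives a 6×12 integer matrix of rank 5; reducing to Smith normal form yields diagonal entries (1,1,1,1,1).

The boundary map ∂_2: C_2 → C_1 sends each 2-simplex [p,q,r] to [q,r] − [p,r] + [p,q]. For instance
  ∂[2,3,6] = [3,6] − [2,6] + [2,3],
  ∂[1,3,4] = [3,4] − [1,4] + [1,3].
The 12×8 boundary matrix has rank 7 and Smith normal form diag(1,1,1,1,1,1,1).

Computing H_k = (kernel of ∂_k) / (image of ∂_{k+1}):

  H_0: rank C_0 − rank ∂_1 = 6 − 5 = 1, and the invariant factors of ∂_1 are all 1, so H_0 ≅ Z.

H_0 = Z.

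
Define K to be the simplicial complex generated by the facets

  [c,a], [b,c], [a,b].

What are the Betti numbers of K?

Order the vertices as a < b < c. Listing each simplex with vertices in this order, K has dimension 1 with simplices:

  0-simplices (3): a, b, c
  1-simplices (3): ab, ac, bc

Hence C_0 ≅ Z^3, C_1 ≅ Z^3.

The boundary map ∂_1: C_1 → C_0 maps an edge to its endpoints' difference, ∂[p,q] = q − p.
The 3×3 boundary matrix has rank 2 and Smith normal form diag(1,1).

Reading off H_k = ker ∂_k / im ∂_{k+1}:

  H_0: rank C_0 − rank ∂_1 = 3 − 2 = 1, and the invariant factors of ∂_1 are all 1, so H_0 = Z.
  H_1: rank ker ∂_1 − rank ∂_2 = (3 − 2) − 0 = 1, and there is no ∂_2, so H_1 = Z.

Hence the Betti numbers are b_0 = 1, b_1 = 1.

b_0 = 1, b_1 = 1.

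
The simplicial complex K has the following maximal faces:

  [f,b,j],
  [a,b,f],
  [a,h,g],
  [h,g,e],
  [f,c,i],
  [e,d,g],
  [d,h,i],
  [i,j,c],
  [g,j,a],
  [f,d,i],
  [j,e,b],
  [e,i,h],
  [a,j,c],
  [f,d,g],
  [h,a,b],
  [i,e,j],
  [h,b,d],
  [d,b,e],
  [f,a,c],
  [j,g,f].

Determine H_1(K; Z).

H_1 ≅ Z ⊕ Z/2.

We work with the vertex ordering a < b < c < d < e < f < g < h < i < j. The simplices of K, each written with vertices in increasing order, are:

  0-simplices (10): a, b, c, d, e, f, g, h, i, j
  1-simplices (30): ab, ac, af, ag, ah, aj, bd, be, bf, bh, bj, cf, ci, cj, de, df, dg, dh, di, eg, eh, ei, ej, fg, fi, fj, gh, gj, hi, ij
  2-simplices (20): abf, abh, acf, acj, agh, agj, bde, bdh, bej, bfj, cfi, cij, deg, dfg, dfi, dhi, egh, ehi, eij, fgj

so the chain groups are C_0 ≅ Z^10, C_1 ≅ Z^30, C_2 ≅ Z^20.

The boundary map ∂_1: C_1 → C_0 sends each edge [p,q] (with p < q) to q − p. For instance
  ∂dh = h − d.
The 10×30 boundary matrix has rank 9 and Smith normal form diag(1,1,1,1,1,1,1,1,1).

The boundary map ∂_2: C_2 → C_1 sends each 2-simplex [p,q,r] to [q,r] − [p,r] + [p,q]. For instance
  ∂fgj = gj − fj + fg,
  ∂cij = ij − cj + ci.
This gives a 30×20 integer matrix of rank 20; reducing to Smith normal form yields diagonal entries (1,1,1,1,1,1,1,1,1,1,1,1,1,1,1,1,1,1,1,2).

From H_k ≅ ker(∂_k) / im(∂_{k+1}) we obtain:

  H_1: rank ker ∂_1 − rank ∂_2 = (30 − 9) − 20 = 1, and ∂_2 has invariant factor 2 > 1, so H_1 = Z ⊕ Z/2.

(K is a triangulation of the Klein bottle.)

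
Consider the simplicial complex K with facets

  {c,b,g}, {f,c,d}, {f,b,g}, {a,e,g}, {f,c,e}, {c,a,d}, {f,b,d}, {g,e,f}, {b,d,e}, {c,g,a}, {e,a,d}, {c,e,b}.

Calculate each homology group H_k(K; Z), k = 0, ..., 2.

H_0 = Z,  H_1 = Z_2,  H_2 = 0.

Order the vertices as a < b < c < d < e < f < g. Listing each simplex with vertices in this order, K has dimension 2 with simplices:

  0-simplices (7): a, b, c, d, e, f, g
  1-simplices (18): ac, ad, ae, ag, bc, bd, be, bf, bg, cd, ce, cf, cg, de, df, ef, eg, fg
  2-simplices (12): acd, acg, ade, aeg, bce, bcg, bde, bdf, bfg, cdf, cef, efg

Hence C_0 ≅ Z^7, C_1 ≅ Z^18, C_2 ≅ Z^12.

The boundary map ∂_1: C_1 → C_0 maps an edge to its endpoints' difference, ∂[p,q] = q − p. For instance
  ∂be = e − b.
The resulting 7×18 matrix has rank 6, and its Smith normal form has invariant factors (1,1,1,1,1,1).

The boundary map ∂_2: C_2 → C_1 maps a triangle to the signed sum of its edges. For instance
  ∂bce = ce − be + bc,
  ∂efg = fg − eg + ef.
The 18×12 boundary matrix has rank 12 and Smith normal form diag(1,1,1,1,1,1,1,1,1,1,1,2).

From H_k ≅ ker(∂_k) / im(∂_{k+1}) we obtain:

  H_0: rank C_0 − rank ∂_1 = 7 − 6 = 1, and the invariant factors of ∂_1 are all 1, so H_0 = Z.
  H_1: rank ker ∂_1 − rank ∂_2 = (18 − 6) − 12 = 0, and ∂_2 has invariant factor 2 > 1, so H_1 = Z_2.
  H_2: rank ker ∂_2 − rank ∂_3 = (12 − 12) − 0 = 0, and there is no ∂_3, so H_2 = 0.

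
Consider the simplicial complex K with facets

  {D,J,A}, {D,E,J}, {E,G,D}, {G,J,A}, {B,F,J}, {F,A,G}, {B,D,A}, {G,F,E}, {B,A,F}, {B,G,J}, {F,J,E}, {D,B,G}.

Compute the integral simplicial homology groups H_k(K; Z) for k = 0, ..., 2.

H_0 = Z,  H_1 = Z/2Z,  H_2 = 0.

K has 7 vertices, 18 edges, 12 triangles.
rank ∂_0 = 0, rank ∂_1 = 6 ⇒ b_0 = 7 − 0 − 6 = 1; all invariant factors of ∂_1 are 1 so no torsion. So H_0 ≅ Z.
rank ∂_1 = 6, rank ∂_2 = 12 ⇒ b_1 = 18 − 6 − 12 = 0; ∂_2 has invariant factor(s) [2] giving torsion. So H_1 ≅ Z/2Z.
rank ∂_2 = 12, rank ∂_3 = 0 ⇒ b_2 = 12 − 12 − 0 = 0. So H_2 ≅ 0.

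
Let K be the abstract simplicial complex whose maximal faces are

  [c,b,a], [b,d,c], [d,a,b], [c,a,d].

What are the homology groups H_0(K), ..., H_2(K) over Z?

K has 4 vertices, 6 edges, 4 triangles.
rank ∂_0 = 0, rank ∂_1 = 3 ⇒ b_0 = 4 − 0 − 3 = 1; all invariant factors of ∂_1 are 1 so no torsion. So H_0 = Z.
rank ∂_1 = 3, rank ∂_2 = 3 ⇒ b_1 = 6 − 3 − 3 = 0; all invariant factors of ∂_2 are 1 so no torsion. So H_1 = 0.
rank ∂_2 = 3, rank ∂_3 = 0 ⇒ b_2 = 4 − 3 − 0 = 1. So H_2 = Z.

H_0 = Z,  H_1 = 0,  H_2 = Z.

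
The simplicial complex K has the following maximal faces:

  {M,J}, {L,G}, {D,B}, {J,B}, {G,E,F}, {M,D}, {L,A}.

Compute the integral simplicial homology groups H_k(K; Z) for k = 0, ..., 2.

H_0 = Z^2,  H_1 = Z,  H_2 = 0.

Take the total order A < B < D < E < F < G < J < L < M on the vertex set. Then K (dimension 2) consists of the simplices:

  0-simplices (9): A, B, D, E, F, G, J, L, M
  1-simplices (9): AL, BD, BJ, DM, EF, EG, FG, GL, JM
  2-simplices (1): EFG

giving chain groups C_0 ≅ Z^9, C_1 ≅ Z^9, C_2 ≅ Z^1.

∂_1: C_1 → C_0 maps an edge to its endpoints' difference, ∂[p,q] = q − p. For instance
  ∂BJ = J − B.
This gives a 9×9 integer matrix of rank 7; reducing to Smith normal form yields diagonal entries (1,1,1,1,1,1,1).

∂_2: C_2 → C_1 sends each 2-simplex [p,q,r] to [q,r] − [p,r] + [p,q]. For instance
  ∂EFG = FG − EG + EF.
The resulting 9×1 matrix has rank 1, and its Smith normal form has invariant factors (1).

Now H_k = ker ∂_k / im ∂_{k+1}, so:

  H_0: rank C_0 − rank ∂_1 = 9 − 7 = 2, and the invariant factors of ∂_1 are all 1, so H_0 ≅ Z^2.
  H_1: rank ker ∂_1 − rank ∂_2 = (9 − 7) − 1 = 1, and the invariant factors of ∂_2 are all 1, so H_1 ≅ Z.
  H_2: rank ker ∂_2 − rank ∂_3 = (1 − 1) − 0 = 0, and there is no ∂_3, so H_2 ≅ 0.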